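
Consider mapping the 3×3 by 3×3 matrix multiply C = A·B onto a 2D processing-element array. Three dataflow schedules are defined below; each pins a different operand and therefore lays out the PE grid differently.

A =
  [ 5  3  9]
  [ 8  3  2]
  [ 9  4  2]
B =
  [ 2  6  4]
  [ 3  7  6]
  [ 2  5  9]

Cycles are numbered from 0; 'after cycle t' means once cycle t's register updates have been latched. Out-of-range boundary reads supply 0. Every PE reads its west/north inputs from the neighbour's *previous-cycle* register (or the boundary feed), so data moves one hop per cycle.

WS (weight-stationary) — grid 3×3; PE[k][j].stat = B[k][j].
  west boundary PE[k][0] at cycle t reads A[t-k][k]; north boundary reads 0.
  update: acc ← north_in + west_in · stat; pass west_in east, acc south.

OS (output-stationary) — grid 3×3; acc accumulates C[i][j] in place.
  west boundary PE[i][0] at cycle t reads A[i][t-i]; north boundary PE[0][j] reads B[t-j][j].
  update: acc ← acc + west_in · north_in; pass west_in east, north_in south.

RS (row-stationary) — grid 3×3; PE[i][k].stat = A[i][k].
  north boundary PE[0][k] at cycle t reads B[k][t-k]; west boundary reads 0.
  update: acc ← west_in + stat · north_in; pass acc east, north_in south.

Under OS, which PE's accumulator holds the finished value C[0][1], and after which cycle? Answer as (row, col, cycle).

Under OS, C[0][1] lands at PE[0][1]:
  after 0 — PE[0][1] acc=0, pass-E 0, pass-S 0
  after 1 — PE[0][1] acc=30, pass-E 5, pass-S 6
  after 2 — PE[0][1] acc=51, pass-E 3, pass-S 7
  after 3 — PE[0][1] acc=96, pass-E 9, pass-S 5

(row, col, cycle) = (0, 1, 3)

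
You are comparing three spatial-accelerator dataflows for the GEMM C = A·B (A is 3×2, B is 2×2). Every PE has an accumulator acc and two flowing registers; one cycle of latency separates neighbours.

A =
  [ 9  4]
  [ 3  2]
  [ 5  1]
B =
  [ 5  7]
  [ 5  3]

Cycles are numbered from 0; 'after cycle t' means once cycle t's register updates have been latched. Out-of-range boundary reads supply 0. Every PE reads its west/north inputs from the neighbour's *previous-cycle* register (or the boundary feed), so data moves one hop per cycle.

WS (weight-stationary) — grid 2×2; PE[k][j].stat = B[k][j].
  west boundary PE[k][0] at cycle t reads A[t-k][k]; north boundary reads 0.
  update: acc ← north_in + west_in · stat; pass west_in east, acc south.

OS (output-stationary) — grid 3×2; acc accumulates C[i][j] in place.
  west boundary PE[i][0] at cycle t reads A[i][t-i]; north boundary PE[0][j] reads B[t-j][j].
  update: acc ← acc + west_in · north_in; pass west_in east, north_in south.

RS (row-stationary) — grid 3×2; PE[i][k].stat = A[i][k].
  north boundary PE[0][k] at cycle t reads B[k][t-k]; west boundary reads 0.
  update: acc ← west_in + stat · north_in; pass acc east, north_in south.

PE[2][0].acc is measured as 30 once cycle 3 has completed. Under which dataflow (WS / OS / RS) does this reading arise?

dataflow = OS

— WS: 2×2 array has no PE[2][0].
OS (3×2 grid), PE[2][0]:
  c0 r2c0: 0 / 0 / 0
  c1 r2c0: 0 / 0 / 0
  c2 r2c0: 25 / 5 / 5
  c3 r2c0: 30 / 1 / 5
RS (3×2 grid), PE[2][0]:
  c0 r2c0: 0 / 0 / 0
  c1 r2c0: 0 / 0 / 0
  c2 r2c0: 25 / 25 / 5
  c3 r2c0: 35 / 35 / 7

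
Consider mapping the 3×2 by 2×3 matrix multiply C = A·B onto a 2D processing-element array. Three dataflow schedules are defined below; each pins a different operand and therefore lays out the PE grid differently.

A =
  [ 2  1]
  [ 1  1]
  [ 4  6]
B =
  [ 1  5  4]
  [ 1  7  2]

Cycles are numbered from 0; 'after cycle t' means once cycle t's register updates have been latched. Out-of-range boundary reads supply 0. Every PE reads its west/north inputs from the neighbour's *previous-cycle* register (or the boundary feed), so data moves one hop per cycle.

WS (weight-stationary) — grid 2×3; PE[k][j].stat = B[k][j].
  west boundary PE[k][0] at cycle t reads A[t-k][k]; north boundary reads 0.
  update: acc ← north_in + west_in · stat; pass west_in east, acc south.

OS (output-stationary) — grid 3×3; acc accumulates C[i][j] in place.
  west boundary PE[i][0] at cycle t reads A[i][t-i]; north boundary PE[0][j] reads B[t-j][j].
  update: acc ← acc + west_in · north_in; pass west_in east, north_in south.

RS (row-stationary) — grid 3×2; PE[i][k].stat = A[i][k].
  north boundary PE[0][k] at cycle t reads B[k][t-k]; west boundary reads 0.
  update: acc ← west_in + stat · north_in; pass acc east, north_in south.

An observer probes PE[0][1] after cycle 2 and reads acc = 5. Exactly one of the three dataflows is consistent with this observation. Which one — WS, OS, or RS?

dataflow = WS

Under WS (2×3), PE[0][1]:
  step 0 · PE0,1: acc=0; fwd→0 fwd↓0
  step 1 · PE0,1: acc=10; fwd→2 fwd↓10
  step 2 · PE0,1: acc=5; fwd→1 fwd↓5
Under OS (3×3), PE[0][1]:
  step 0 · PE0,1: acc=0; fwd→0 fwd↓0
  step 1 · PE0,1: acc=10; fwd→2 fwd↓5
  step 2 · PE0,1: acc=17; fwd→1 fwd↓7
Under RS (3×2), PE[0][1]:
  step 0 · PE0,1: acc=0; fwd→0 fwd↓0
  step 1 · PE0,1: acc=3; fwd→3 fwd↓1
  step 2 · PE0,1: acc=17; fwd→17 fwd↓7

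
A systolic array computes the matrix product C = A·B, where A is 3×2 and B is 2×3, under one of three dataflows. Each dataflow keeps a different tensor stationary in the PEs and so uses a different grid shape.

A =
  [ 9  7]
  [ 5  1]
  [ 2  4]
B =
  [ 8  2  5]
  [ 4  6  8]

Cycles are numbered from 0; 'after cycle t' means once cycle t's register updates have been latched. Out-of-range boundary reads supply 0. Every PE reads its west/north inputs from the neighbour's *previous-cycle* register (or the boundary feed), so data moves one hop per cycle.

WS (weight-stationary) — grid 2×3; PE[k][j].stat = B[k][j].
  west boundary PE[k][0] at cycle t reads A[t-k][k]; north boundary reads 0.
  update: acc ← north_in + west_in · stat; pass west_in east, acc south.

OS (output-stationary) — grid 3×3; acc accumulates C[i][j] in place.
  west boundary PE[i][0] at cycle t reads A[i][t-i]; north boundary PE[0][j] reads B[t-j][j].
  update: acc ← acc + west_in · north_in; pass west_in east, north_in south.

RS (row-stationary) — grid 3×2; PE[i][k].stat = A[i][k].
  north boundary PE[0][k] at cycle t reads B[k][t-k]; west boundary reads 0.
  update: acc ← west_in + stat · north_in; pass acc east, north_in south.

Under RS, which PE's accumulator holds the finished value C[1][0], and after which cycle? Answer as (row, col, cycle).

Under RS, C[1][0] lands at PE[1][1]:
  [0] (1,1) acc=0 (h:0 v:0)
  [1] (1,1) acc=0 (h:0 v:0)
  [2] (1,1) acc=44 (h:44 v:4)

(row, col, cycle) = (1, 1, 2)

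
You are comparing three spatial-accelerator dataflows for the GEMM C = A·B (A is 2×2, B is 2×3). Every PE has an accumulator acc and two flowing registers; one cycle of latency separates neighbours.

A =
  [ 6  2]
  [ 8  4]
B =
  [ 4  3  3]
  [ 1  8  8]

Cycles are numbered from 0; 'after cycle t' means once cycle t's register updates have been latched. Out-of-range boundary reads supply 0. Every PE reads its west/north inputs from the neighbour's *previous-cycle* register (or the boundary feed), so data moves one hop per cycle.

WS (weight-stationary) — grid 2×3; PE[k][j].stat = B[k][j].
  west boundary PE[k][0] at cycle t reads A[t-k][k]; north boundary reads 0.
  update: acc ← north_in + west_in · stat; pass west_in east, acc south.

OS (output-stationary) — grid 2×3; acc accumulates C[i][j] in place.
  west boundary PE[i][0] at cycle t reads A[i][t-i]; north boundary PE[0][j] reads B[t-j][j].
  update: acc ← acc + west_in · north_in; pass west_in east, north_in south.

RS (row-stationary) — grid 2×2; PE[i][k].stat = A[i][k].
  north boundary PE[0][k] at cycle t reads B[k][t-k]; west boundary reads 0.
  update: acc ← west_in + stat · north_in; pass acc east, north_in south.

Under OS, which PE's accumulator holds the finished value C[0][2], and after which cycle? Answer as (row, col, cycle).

OS: C[0][2] accumulates in PE[0][2]:
  @0  [0,2]  acc 0  |  →0  ↓0
  @1  [0,2]  acc 0  |  →0  ↓0
  @2  [0,2]  acc 18  |  →6  ↓3
  @3  [0,2]  acc 34  |  →2  ↓8

(row, col, cycle) = (0, 2, 3)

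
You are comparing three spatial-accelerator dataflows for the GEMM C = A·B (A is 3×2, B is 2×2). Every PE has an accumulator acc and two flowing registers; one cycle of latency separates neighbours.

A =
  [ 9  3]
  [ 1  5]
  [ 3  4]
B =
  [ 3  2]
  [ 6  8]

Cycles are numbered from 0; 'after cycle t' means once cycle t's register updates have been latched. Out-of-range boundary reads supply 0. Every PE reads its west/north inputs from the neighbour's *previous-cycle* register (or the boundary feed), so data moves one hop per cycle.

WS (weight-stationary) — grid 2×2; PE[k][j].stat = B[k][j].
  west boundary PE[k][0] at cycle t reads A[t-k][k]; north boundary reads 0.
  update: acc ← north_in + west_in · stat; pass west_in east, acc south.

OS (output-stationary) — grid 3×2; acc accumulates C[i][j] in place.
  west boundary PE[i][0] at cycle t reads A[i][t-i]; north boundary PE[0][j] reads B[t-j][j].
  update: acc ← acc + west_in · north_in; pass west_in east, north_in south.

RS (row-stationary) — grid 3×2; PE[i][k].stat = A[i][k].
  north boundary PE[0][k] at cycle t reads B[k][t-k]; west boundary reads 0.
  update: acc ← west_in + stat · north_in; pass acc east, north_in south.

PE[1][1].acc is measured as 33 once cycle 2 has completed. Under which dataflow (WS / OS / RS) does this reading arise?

WS [2×2] PE[1][1] across cycles:
  [0] (1,1) acc=0 (h:0 v:0)
  [1] (1,1) acc=0 (h:0 v:0)
  [2] (1,1) acc=42 (h:3 v:42)
OS [3×2] PE[1][1] across cycles:
  [0] (1,1) acc=0 (h:0 v:0)
  [1] (1,1) acc=0 (h:0 v:0)
  [2] (1,1) acc=2 (h:1 v:2)
RS [3×2] PE[1][1] across cycles:
  [0] (1,1) acc=0 (h:0 v:0)
  [1] (1,1) acc=0 (h:0 v:0)
  [2] (1,1) acc=33 (h:33 v:6)

dataflow = RS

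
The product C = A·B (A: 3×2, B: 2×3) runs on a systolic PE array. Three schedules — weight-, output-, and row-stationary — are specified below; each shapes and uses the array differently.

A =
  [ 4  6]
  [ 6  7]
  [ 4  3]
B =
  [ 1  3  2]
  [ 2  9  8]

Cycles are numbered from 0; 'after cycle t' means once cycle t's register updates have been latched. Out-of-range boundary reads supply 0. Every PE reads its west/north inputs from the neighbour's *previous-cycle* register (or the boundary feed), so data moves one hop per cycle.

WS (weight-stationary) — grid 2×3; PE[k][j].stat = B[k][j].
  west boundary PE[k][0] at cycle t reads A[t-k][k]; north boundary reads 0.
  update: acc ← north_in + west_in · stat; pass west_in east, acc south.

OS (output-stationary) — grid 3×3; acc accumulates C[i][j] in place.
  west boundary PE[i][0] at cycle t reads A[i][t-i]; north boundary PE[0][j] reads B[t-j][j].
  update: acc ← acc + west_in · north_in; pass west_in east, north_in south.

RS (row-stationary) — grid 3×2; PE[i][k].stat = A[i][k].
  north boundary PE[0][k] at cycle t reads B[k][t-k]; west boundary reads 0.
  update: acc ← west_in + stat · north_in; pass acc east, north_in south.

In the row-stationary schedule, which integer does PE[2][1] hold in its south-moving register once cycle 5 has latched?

register = 8

Tracing RS — 3×2 array, target PE[2][1]:
  cycle 0: PE[1][1] → acc 0, east 0, south 0
  cycle 0: PE[2][0] → acc 0, east 0, south 0
  cycle 0: PE[2][1] → acc 0, east 0, south 0
  cycle 1: PE[1][1] → acc 0, east 0, south 0
  cycle 1: PE[2][0] → acc 0, east 0, south 0
  cycle 1: PE[2][1] → acc 0, east 0, south 0
  cycle 2: PE[1][1] → acc 20, east 20, south 2
  cycle 2: PE[2][0] → acc 4, east 4, south 1
  cycle 2: PE[2][1] → acc 0, east 0, south 0
  cycle 3: PE[1][1] → acc 81, east 81, south 9
  cycle 3: PE[2][0] → acc 12, east 12, south 3
  cycle 3: PE[2][1] → acc 10, east 10, south 2
  cycle 4: PE[1][1] → acc 68, east 68, south 8
  cycle 4: PE[2][0] → acc 8, east 8, south 2
  cycle 4: PE[2][1] → acc 39, east 39, south 9
  cycle 5: PE[1][1] → acc 0, east 0, south 0
  cycle 5: PE[2][0] → acc 0, east 0, south 0
  cycle 5: PE[2][1] → acc 32, east 32, south 8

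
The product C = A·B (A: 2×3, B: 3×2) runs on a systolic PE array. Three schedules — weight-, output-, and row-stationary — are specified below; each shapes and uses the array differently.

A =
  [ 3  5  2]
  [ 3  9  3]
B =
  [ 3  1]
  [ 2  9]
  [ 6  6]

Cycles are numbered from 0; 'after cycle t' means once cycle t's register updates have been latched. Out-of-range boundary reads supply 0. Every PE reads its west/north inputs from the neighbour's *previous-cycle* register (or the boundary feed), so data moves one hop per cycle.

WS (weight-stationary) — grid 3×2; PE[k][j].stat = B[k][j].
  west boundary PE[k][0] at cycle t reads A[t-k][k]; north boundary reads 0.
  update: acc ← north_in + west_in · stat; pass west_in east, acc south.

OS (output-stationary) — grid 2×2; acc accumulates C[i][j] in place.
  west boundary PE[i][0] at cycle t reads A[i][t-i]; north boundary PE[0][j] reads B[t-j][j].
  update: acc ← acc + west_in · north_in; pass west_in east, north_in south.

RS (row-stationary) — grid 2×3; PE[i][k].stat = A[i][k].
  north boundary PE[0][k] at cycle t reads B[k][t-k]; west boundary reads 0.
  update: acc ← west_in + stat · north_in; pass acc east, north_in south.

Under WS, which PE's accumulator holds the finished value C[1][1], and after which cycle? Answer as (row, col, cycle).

(row, col, cycle) = (2, 1, 4)

WS — PE[2][1] is where C[1][1] collects:
  cycle 0: PE[2][1] → acc 0, east 0, south 0
  cycle 1: PE[2][1] → acc 0, east 0, south 0
  cycle 2: PE[2][1] → acc 0, east 0, south 0
  cycle 3: PE[2][1] → acc 60, east 2, south 60
  cycle 4: PE[2][1] → acc 102, east 3, south 102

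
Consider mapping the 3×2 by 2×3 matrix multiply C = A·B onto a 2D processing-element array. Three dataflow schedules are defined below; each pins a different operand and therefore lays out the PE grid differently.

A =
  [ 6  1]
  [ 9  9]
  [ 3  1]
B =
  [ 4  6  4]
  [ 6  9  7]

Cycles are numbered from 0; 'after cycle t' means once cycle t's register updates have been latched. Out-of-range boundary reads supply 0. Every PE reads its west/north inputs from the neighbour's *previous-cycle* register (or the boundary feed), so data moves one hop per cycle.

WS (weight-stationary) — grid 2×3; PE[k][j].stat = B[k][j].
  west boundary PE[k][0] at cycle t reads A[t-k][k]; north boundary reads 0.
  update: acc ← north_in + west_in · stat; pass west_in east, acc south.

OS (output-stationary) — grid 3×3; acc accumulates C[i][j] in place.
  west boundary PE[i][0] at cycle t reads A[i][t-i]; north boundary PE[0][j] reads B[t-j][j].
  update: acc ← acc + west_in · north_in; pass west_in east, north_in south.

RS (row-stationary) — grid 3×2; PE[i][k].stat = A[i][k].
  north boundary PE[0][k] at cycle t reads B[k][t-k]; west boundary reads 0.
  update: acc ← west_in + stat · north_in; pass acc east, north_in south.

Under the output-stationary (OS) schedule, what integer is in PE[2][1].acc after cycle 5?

PE[2][1].acc = 27

OS on a 3×3 grid — tracing PE[2][1] and its feeders:
  c0 r1c1: 0 / 0 / 0
  c0 r2c0: 0 / 0 / 0
  c0 r2c1: 0 / 0 / 0
  c1 r1c1: 0 / 0 / 0
  c1 r2c0: 0 / 0 / 0
  c1 r2c1: 0 / 0 / 0
  c2 r1c1: 54 / 9 / 6
  c2 r2c0: 12 / 3 / 4
  c2 r2c1: 0 / 0 / 0
  c3 r1c1: 135 / 9 / 9
  c3 r2c0: 18 / 1 / 6
  c3 r2c1: 18 / 3 / 6
  c4 r1c1: 135 / 0 / 0
  c4 r2c0: 18 / 0 / 0
  c4 r2c1: 27 / 1 / 9
  c5 r1c1: 135 / 0 / 0
  c5 r2c0: 18 / 0 / 0
  c5 r2c1: 27 / 0 / 0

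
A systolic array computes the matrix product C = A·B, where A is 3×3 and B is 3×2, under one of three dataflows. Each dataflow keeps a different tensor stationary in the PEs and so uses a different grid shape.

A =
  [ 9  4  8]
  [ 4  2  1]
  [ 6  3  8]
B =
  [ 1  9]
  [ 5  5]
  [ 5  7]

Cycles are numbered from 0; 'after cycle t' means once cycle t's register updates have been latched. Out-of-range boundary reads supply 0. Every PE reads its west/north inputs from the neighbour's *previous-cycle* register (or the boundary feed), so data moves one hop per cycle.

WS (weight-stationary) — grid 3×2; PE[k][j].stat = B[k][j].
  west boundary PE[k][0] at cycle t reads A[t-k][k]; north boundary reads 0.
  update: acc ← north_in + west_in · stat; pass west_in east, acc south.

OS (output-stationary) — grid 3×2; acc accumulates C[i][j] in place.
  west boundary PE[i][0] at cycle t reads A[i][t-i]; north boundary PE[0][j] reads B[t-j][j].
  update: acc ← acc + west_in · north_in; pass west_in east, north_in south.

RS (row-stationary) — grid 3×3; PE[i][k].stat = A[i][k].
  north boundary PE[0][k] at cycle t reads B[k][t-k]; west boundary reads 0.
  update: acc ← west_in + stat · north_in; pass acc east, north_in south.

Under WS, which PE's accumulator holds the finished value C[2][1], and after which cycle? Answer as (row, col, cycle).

(row, col, cycle) = (2, 1, 5)

Under WS, C[2][1] lands at PE[2][1]:
  cycle 0: PE[2][1] → acc 0, east 0, south 0
  cycle 1: PE[2][1] → acc 0, east 0, south 0
  cycle 2: PE[2][1] → acc 0, east 0, south 0
  cycle 3: PE[2][1] → acc 157, east 8, south 157
  cycle 4: PE[2][1] → acc 53, east 1, south 53
  cycle 5: PE[2][1] → acc 125, east 8, south 125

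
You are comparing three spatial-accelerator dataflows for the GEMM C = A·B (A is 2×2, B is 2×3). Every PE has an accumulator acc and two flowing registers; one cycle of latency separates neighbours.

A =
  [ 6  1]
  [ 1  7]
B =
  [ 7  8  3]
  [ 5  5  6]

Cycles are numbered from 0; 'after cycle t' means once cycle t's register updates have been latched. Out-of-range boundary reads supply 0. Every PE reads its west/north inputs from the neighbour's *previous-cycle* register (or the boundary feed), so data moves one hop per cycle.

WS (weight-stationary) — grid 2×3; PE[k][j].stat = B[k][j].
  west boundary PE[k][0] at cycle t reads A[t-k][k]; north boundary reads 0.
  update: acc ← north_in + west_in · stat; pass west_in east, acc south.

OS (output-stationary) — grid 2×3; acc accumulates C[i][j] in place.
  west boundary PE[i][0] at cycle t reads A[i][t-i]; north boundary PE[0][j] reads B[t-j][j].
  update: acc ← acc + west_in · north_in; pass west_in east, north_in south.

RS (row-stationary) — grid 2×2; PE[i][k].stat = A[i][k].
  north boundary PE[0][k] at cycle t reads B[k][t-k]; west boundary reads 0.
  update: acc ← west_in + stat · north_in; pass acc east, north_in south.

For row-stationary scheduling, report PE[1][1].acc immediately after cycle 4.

RS 2×2: PE[1][1] cycle-by-cycle (with neighbour feeds):
  @0  [0,1]  acc 0  |  →0  ↓0
  @0  [1,0]  acc 0  |  →0  ↓0
  @0  [1,1]  acc 0  |  →0  ↓0
  @1  [0,1]  acc 47  |  →47  ↓5
  @1  [1,0]  acc 7  |  →7  ↓7
  @1  [1,1]  acc 0  |  →0  ↓0
  @2  [0,1]  acc 53  |  →53  ↓5
  @2  [1,0]  acc 8  |  →8  ↓8
  @2  [1,1]  acc 42  |  →42  ↓5
  @3  [0,1]  acc 24  |  →24  ↓6
  @3  [1,0]  acc 3  |  →3  ↓3
  @3  [1,1]  acc 43  |  →43  ↓5
  @4  [0,1]  acc 0  |  →0  ↓0
  @4  [1,0]  acc 0  |  →0  ↓0
  @4  [1,1]  acc 45  |  →45  ↓6

PE[1][1].acc = 45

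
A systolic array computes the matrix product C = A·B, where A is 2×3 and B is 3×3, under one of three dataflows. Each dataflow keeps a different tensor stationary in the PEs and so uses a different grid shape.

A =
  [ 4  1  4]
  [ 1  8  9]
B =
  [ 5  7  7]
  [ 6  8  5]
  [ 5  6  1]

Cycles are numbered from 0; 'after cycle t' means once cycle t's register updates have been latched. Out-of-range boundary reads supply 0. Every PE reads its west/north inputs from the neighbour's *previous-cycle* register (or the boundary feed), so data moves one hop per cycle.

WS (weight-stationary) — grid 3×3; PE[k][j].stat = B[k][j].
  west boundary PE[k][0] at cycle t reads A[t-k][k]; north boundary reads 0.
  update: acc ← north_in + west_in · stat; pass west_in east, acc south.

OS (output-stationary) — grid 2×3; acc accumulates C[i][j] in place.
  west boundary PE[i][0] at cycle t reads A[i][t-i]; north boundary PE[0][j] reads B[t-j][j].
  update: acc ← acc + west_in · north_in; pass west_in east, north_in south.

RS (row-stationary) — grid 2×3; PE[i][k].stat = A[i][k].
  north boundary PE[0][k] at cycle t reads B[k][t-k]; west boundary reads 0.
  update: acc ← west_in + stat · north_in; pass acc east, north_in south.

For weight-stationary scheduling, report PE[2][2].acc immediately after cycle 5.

WS on a 3×3 grid — tracing PE[2][2] and its feeders:
  t=0 PE[1][2]: acc=0 h=0 v=0
  t=0 PE[2][1]: acc=0 h=0 v=0
  t=0 PE[2][2]: acc=0 h=0 v=0
  t=1 PE[1][2]: acc=0 h=0 v=0
  t=1 PE[2][1]: acc=0 h=0 v=0
  t=1 PE[2][2]: acc=0 h=0 v=0
  t=2 PE[1][2]: acc=0 h=0 v=0
  t=2 PE[2][1]: acc=0 h=0 v=0
  t=2 PE[2][2]: acc=0 h=0 v=0
  t=3 PE[1][2]: acc=33 h=1 v=33
  t=3 PE[2][1]: acc=60 h=4 v=60
  t=3 PE[2][2]: acc=0 h=0 v=0
  t=4 PE[1][2]: acc=47 h=8 v=47
  t=4 PE[2][1]: acc=125 h=9 v=125
  t=4 PE[2][2]: acc=37 h=4 v=37
  t=5 PE[1][2]: acc=0 h=0 v=0
  t=5 PE[2][1]: acc=0 h=0 v=0
  t=5 PE[2][2]: acc=56 h=9 v=56

PE[2][2].acc = 56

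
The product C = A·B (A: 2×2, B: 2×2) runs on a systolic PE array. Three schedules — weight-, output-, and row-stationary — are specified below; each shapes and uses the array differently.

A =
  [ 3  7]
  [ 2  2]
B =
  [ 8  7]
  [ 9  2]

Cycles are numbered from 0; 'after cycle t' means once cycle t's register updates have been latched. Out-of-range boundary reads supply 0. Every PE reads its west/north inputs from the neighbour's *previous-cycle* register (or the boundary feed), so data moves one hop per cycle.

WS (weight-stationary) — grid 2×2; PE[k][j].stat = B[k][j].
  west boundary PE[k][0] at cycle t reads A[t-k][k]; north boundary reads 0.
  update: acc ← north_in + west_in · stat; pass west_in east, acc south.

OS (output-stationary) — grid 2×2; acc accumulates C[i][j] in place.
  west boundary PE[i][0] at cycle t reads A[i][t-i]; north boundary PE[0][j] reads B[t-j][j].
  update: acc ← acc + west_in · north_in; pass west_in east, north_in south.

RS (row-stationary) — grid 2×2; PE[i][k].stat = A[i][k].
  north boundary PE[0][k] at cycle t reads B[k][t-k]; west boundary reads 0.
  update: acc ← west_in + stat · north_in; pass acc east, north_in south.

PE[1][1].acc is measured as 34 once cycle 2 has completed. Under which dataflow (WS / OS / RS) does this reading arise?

dataflow = RS

WS [2×2] PE[1][1] across cycles:
  t=0 PE[1][1]: acc=0 h=0 v=0
  t=1 PE[1][1]: acc=0 h=0 v=0
  t=2 PE[1][1]: acc=35 h=7 v=35
OS [2×2] PE[1][1] across cycles:
  t=0 PE[1][1]: acc=0 h=0 v=0
  t=1 PE[1][1]: acc=0 h=0 v=0
  t=2 PE[1][1]: acc=14 h=2 v=7
RS [2×2] PE[1][1] across cycles:
  t=0 PE[1][1]: acc=0 h=0 v=0
  t=1 PE[1][1]: acc=0 h=0 v=0
  t=2 PE[1][1]: acc=34 h=34 v=9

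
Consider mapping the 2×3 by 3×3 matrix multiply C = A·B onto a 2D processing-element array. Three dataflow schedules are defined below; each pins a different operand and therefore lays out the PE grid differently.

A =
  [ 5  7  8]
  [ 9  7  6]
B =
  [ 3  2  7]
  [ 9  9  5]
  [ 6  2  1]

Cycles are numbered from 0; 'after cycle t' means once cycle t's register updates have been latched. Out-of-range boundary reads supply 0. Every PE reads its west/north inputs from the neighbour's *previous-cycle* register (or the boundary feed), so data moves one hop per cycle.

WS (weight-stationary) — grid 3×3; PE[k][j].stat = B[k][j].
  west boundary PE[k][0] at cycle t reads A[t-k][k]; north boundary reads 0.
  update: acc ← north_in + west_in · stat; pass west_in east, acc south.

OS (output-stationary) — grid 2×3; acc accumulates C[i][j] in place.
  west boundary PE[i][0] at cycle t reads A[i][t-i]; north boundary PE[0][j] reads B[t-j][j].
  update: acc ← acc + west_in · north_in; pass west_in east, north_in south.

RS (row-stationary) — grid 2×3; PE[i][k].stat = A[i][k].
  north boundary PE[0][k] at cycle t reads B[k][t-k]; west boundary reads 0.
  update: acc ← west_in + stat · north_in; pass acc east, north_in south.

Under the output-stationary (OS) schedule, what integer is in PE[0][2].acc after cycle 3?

PE[0][2].acc = 70

OS on a 2×3 grid — tracing PE[0][2] and its feeders:
  after 0 — PE[0][1] acc=0, pass-E 0, pass-S 0
  after 0 — PE[0][2] acc=0, pass-E 0, pass-S 0
  after 1 — PE[0][1] acc=10, pass-E 5, pass-S 2
  after 1 — PE[0][2] acc=0, pass-E 0, pass-S 0
  after 2 — PE[0][1] acc=73, pass-E 7, pass-S 9
  after 2 — PE[0][2] acc=35, pass-E 5, pass-S 7
  after 3 — PE[0][1] acc=89, pass-E 8, pass-S 2
  after 3 — PE[0][2] acc=70, pass-E 7, pass-S 5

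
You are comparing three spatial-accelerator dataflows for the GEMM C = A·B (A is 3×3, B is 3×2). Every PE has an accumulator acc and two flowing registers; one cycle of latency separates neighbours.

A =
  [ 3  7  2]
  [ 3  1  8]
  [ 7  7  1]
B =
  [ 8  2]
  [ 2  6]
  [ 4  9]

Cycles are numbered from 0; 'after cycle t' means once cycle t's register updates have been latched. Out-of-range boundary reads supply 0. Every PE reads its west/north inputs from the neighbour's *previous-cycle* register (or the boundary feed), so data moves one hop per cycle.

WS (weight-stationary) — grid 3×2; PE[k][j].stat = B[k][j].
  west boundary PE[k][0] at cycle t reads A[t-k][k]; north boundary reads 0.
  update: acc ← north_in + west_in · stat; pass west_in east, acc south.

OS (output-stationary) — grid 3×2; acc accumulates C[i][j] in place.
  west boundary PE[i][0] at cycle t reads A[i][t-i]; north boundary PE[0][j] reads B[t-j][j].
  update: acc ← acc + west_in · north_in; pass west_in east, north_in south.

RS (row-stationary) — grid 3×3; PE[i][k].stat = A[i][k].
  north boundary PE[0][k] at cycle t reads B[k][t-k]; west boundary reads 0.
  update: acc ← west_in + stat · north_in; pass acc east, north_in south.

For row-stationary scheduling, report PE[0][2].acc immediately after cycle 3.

PE[0][2].acc = 66

RS 3×3: PE[0][2] cycle-by-cycle (with neighbour feeds):
  cycle 0: PE[0][1] → acc 0, east 0, south 0
  cycle 0: PE[0][2] → acc 0, east 0, south 0
  cycle 1: PE[0][1] → acc 38, east 38, south 2
  cycle 1: PE[0][2] → acc 0, east 0, south 0
  cycle 2: PE[0][1] → acc 48, east 48, south 6
  cycle 2: PE[0][2] → acc 46, east 46, south 4
  cycle 3: PE[0][1] → acc 0, east 0, south 0
  cycle 3: PE[0][2] → acc 66, east 66, south 9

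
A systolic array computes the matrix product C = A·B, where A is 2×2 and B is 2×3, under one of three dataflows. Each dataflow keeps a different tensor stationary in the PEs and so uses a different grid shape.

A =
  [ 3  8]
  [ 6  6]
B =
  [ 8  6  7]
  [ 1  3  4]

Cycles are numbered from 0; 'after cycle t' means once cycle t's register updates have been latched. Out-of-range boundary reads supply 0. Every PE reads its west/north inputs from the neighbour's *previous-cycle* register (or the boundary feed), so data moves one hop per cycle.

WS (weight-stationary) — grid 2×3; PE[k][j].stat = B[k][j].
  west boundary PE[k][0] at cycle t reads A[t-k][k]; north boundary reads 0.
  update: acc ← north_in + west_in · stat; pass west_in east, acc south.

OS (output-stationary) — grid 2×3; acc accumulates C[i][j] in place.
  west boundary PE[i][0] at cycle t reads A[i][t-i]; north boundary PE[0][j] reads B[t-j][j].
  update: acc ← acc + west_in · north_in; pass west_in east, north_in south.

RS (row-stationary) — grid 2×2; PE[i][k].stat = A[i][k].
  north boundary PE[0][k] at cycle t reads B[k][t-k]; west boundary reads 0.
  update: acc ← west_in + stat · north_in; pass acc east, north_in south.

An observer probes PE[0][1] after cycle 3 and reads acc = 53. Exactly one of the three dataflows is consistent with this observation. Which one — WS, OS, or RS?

— WS: 2×3; PE[0][1] trace:
  after 0 — PE[0][1] acc=0, pass-E 0, pass-S 0
  after 1 — PE[0][1] acc=18, pass-E 3, pass-S 18
  after 2 — PE[0][1] acc=36, pass-E 6, pass-S 36
  after 3 — PE[0][1] acc=0, pass-E 0, pass-S 0
— OS: 2×3; PE[0][1] trace:
  after 0 — PE[0][1] acc=0, pass-E 0, pass-S 0
  after 1 — PE[0][1] acc=18, pass-E 3, pass-S 6
  after 2 — PE[0][1] acc=42, pass-E 8, pass-S 3
  after 3 — PE[0][1] acc=42, pass-E 0, pass-S 0
— RS: 2×2; PE[0][1] trace:
  after 0 — PE[0][1] acc=0, pass-E 0, pass-S 0
  after 1 — PE[0][1] acc=32, pass-E 32, pass-S 1
  after 2 — PE[0][1] acc=42, pass-E 42, pass-S 3
  after 3 — PE[0][1] acc=53, pass-E 53, pass-S 4

dataflow = RS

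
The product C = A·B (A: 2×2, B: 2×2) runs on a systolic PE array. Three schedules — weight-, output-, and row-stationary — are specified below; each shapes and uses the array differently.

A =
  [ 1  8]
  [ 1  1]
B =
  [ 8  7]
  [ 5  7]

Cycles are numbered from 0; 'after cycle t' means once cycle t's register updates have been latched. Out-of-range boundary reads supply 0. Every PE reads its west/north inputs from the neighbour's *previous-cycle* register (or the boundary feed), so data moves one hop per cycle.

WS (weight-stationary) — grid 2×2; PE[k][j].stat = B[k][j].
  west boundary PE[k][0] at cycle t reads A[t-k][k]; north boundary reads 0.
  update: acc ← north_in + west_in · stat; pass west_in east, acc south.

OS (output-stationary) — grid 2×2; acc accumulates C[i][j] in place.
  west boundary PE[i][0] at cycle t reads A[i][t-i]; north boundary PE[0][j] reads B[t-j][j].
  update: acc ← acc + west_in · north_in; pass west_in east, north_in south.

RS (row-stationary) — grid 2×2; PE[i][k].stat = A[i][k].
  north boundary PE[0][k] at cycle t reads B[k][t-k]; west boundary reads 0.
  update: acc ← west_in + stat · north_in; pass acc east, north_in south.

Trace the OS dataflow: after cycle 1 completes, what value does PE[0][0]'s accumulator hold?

OS on a 2×2 grid — tracing PE[0][0] and its feeders:
  step 0 · PE0,0: acc=8; fwd→1 fwd↓8
  step 1 · PE0,0: acc=48; fwd→8 fwd↓5

PE[0][0].acc = 48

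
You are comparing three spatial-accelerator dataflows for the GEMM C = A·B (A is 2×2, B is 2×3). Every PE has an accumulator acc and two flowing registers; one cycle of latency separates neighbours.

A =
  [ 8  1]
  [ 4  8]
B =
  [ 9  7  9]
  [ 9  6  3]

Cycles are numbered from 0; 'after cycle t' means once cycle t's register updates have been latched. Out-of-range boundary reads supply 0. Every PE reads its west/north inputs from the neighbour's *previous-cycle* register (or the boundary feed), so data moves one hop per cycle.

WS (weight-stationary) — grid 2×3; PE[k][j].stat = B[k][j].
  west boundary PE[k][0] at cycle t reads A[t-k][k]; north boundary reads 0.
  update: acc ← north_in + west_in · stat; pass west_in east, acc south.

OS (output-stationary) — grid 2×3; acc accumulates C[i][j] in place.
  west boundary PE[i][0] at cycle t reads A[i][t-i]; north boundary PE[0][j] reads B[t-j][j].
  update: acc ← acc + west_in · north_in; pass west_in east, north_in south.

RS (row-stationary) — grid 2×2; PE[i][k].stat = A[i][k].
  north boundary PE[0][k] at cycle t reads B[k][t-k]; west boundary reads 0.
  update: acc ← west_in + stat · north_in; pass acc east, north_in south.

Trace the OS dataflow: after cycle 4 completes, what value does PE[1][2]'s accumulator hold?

PE[1][2].acc = 60

OS (2×3). Following PE[1][2] plus its west/north inputs:
  0: (0,2).acc=0  regs=<0,0>
  0: (1,1).acc=0  regs=<0,0>
  0: (1,2).acc=0  regs=<0,0>
  1: (0,2).acc=0  regs=<0,0>
  1: (1,1).acc=0  regs=<0,0>
  1: (1,2).acc=0  regs=<0,0>
  2: (0,2).acc=72  regs=<8,9>
  2: (1,1).acc=28  regs=<4,7>
  2: (1,2).acc=0  regs=<0,0>
  3: (0,2).acc=75  regs=<1,3>
  3: (1,1).acc=76  regs=<8,6>
  3: (1,2).acc=36  regs=<4,9>
  4: (0,2).acc=75  regs=<0,0>
  4: (1,1).acc=76  regs=<0,0>
  4: (1,2).acc=60  regs=<8,3>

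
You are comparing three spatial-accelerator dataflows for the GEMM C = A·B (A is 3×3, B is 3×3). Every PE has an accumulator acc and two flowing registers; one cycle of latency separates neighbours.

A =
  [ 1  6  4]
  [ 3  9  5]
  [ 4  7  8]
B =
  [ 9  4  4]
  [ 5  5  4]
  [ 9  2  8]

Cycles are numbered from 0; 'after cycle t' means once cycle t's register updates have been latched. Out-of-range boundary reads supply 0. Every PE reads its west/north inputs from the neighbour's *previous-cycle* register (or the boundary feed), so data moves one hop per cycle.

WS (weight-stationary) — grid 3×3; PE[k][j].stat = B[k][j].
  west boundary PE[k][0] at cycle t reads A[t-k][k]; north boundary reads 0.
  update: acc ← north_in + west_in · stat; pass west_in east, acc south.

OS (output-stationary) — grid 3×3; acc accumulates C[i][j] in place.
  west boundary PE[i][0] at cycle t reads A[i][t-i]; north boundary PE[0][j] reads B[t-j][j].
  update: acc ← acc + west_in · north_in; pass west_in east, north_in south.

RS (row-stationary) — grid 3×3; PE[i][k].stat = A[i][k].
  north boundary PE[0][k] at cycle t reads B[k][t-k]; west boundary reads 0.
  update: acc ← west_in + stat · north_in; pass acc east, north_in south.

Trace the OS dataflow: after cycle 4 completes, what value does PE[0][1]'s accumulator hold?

PE[0][1].acc = 42

OS (3×3). Following PE[0][1] plus its west/north inputs:
  [0] (0,0) acc=9 (h:1 v:9)
  [0] (0,1) acc=0 (h:0 v:0)
  [1] (0,0) acc=39 (h:6 v:5)
  [1] (0,1) acc=4 (h:1 v:4)
  [2] (0,0) acc=75 (h:4 v:9)
  [2] (0,1) acc=34 (h:6 v:5)
  [3] (0,0) acc=75 (h:0 v:0)
  [3] (0,1) acc=42 (h:4 v:2)
  [4] (0,0) acc=75 (h:0 v:0)
  [4] (0,1) acc=42 (h:0 v:0)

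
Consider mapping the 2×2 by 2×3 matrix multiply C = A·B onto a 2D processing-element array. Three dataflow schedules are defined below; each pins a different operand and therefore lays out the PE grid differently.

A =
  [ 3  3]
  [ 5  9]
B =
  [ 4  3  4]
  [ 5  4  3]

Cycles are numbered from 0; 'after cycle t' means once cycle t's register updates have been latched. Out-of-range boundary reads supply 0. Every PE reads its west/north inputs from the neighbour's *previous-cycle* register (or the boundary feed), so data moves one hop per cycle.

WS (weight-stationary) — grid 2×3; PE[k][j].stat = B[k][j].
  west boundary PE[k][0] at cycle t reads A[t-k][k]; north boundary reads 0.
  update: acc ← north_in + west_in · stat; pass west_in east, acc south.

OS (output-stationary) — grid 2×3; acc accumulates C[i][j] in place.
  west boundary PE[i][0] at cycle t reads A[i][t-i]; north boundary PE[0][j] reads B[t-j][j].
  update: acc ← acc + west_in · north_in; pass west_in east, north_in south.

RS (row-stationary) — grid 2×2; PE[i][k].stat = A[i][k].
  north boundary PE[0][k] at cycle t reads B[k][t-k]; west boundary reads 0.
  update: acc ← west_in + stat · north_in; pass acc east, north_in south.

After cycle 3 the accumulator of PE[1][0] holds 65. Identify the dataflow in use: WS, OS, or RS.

dataflow = OS

WS [2×3] PE[1][0] across cycles:
  @0  [1,0]  acc 0  |  →0  ↓0
  @1  [1,0]  acc 27  |  →3  ↓27
  @2  [1,0]  acc 65  |  →9  ↓65
  @3  [1,0]  acc 0  |  →0  ↓0
OS [2×3] PE[1][0] across cycles:
  @0  [1,0]  acc 0  |  →0  ↓0
  @1  [1,0]  acc 20  |  →5  ↓4
  @2  [1,0]  acc 65  |  →9  ↓5
  @3  [1,0]  acc 65  |  →0  ↓0
RS [2×2] PE[1][0] across cycles:
  @0  [1,0]  acc 0  |  →0  ↓0
  @1  [1,0]  acc 20  |  →20  ↓4
  @2  [1,0]  acc 15  |  →15  ↓3
  @3  [1,0]  acc 20  |  →20  ↓4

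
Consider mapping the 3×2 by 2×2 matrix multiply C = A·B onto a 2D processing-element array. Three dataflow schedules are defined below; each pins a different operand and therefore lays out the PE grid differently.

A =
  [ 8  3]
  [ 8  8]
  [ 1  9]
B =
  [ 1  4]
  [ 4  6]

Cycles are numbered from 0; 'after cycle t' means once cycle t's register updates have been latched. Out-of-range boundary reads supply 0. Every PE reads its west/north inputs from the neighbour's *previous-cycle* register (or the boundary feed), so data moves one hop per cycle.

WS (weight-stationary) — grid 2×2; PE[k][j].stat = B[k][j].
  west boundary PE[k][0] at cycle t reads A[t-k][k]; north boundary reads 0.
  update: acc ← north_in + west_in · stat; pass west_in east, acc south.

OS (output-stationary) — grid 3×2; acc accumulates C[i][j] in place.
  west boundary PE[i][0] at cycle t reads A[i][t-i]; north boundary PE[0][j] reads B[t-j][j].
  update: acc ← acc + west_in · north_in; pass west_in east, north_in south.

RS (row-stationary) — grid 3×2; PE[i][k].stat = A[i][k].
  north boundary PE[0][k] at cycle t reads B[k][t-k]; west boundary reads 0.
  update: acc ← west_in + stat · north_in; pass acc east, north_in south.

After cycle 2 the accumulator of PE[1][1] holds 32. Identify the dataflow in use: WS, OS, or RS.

dataflow = OS

Under WS (2×2), PE[1][1]:
  [0] (1,1) acc=0 (h:0 v:0)
  [1] (1,1) acc=0 (h:0 v:0)
  [2] (1,1) acc=50 (h:3 v:50)
Under OS (3×2), PE[1][1]:
  [0] (1,1) acc=0 (h:0 v:0)
  [1] (1,1) acc=0 (h:0 v:0)
  [2] (1,1) acc=32 (h:8 v:4)
Under RS (3×2), PE[1][1]:
  [0] (1,1) acc=0 (h:0 v:0)
  [1] (1,1) acc=0 (h:0 v:0)
  [2] (1,1) acc=40 (h:40 v:4)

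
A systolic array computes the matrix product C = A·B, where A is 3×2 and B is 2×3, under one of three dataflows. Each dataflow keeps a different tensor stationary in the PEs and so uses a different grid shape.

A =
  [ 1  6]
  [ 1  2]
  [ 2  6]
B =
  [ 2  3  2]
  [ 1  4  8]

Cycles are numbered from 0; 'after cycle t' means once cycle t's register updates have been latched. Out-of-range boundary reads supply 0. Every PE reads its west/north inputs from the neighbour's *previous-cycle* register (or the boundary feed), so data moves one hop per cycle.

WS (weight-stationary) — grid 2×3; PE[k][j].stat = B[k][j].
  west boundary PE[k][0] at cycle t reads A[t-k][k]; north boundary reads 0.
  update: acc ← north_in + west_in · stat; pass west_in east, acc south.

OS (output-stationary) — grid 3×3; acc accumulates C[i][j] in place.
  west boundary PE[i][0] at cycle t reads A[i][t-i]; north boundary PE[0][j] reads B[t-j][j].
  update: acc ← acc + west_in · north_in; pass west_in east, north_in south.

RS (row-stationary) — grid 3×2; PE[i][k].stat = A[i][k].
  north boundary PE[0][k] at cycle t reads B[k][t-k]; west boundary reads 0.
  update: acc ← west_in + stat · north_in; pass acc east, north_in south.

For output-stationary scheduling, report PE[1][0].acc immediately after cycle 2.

OS (3×3). Following PE[1][0] plus its west/north inputs:
  0: (0,0).acc=2  regs=<1,2>
  0: (1,0).acc=0  regs=<0,0>
  1: (0,0).acc=8  regs=<6,1>
  1: (1,0).acc=2  regs=<1,2>
  2: (0,0).acc=8  regs=<0,0>
  2: (1,0).acc=4  regs=<2,1>

PE[1][0].acc = 4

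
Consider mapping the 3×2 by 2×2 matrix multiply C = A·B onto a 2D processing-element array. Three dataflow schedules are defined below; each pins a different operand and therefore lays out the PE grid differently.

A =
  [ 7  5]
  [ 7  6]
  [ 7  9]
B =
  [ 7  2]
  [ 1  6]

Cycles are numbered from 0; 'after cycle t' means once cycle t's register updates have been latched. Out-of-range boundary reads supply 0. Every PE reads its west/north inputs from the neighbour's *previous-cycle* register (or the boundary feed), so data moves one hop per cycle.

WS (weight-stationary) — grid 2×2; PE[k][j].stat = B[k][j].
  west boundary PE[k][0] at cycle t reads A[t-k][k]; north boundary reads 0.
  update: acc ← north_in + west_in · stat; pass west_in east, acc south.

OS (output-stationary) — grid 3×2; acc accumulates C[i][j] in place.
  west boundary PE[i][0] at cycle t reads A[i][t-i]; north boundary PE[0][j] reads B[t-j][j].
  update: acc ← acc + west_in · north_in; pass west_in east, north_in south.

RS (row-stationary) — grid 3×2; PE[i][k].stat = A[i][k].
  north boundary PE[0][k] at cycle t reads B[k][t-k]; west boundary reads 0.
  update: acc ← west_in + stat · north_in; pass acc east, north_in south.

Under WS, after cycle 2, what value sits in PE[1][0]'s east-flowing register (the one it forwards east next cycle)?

register = 6

Tracing WS — 2×2 array, target PE[1][0]:
  cycle 0: PE[0][0] → acc 49, east 7, south 49
  cycle 0: PE[1][0] → acc 0, east 0, south 0
  cycle 1: PE[0][0] → acc 49, east 7, south 49
  cycle 1: PE[1][0] → acc 54, east 5, south 54
  cycle 2: PE[0][0] → acc 49, east 7, south 49
  cycle 2: PE[1][0] → acc 55, east 6, south 55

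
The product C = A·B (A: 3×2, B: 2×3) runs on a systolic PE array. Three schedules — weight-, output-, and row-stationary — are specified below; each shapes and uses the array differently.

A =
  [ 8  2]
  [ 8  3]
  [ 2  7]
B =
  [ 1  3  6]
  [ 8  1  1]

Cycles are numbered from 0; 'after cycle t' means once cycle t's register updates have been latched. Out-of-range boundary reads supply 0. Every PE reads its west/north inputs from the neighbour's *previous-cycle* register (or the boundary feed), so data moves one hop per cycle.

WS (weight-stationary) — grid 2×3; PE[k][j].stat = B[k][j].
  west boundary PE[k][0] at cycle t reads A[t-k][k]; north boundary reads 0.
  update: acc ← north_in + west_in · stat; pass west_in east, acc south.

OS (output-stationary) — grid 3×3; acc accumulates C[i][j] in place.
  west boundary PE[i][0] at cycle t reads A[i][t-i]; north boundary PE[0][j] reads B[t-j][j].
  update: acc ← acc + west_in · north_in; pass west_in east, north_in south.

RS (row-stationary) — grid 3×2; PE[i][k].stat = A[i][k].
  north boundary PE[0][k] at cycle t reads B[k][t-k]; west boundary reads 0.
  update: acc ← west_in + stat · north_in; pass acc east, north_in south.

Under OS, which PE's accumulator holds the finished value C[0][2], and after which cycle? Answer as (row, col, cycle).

(row, col, cycle) = (0, 2, 3)

Under OS, C[0][2] lands at PE[0][2]:
  @0  [0,2]  acc 0  |  →0  ↓0
  @1  [0,2]  acc 0  |  →0  ↓0
  @2  [0,2]  acc 48  |  →8  ↓6
  @3  [0,2]  acc 50  |  →2  ↓1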